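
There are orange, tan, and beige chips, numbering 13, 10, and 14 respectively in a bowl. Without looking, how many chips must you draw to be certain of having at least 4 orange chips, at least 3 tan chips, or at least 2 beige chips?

The worst case stops just short of every target: 3 orange, 2 tan, 1 beige — 3 + 2 + 1 = 6 chips.
One more chip must push some color to its target, so 6 + 1 = 7.

7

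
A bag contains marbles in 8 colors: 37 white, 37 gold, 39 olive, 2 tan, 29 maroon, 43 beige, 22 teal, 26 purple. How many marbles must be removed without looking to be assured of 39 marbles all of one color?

230

In the worst case we take at most 38 of each color, but all 37 white, all 37 gold, all 2 tan, all 29 maroon, all 22 teal, and all 26 purple (fewer than 38), giving 37 + 37 + 38 + 2 + 29 + 38 + 22 + 26 = 229.
One more marble then forces some color to 39, so 229 + 1 = 230.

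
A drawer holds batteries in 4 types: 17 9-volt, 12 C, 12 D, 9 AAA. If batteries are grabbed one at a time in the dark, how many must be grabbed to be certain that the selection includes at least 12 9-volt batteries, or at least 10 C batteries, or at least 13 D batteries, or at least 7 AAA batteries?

39

Each of the 4 types has its own threshold; avoid all of them simultaneously.
The worst case stops just short of every target: 11 9-volt, 9 C, 12 D, 6 AAA — 11 + 9 + 12 + 6 = 38 batteries.
One more battery must push some type to its target, so 38 + 1 = 39.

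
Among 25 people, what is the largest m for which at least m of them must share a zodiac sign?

3

There are 12 zodiac signs, which serve as the pigeonholes.
If each of the 12 zodiac signs held at most 2, the total would be at most 12 × 2 = 24 < 25, a contradiction.
So at least one holds ⌈25/12⌉ = 3.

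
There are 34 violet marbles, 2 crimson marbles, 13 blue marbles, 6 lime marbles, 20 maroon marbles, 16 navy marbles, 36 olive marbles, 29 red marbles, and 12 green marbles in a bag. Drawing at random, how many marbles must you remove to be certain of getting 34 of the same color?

Treat the 9 colors as pigeonholes.
In the worst case we take at most 33 of each color, but all 2 crimson, all 13 blue, all 6 lime, all 20 maroon, all 16 navy, all 29 red, and all 12 green (fewer than 33), giving 33 + 2 + 13 + 6 + 20 + 16 + 33 + 29 + 12 = 164.
One more marble then forces some color to 34, so 164 + 1 = 165.

165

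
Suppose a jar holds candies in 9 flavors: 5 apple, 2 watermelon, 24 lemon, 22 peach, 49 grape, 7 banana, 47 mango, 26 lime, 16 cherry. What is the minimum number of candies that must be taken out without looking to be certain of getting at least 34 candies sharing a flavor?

169

Treat the 9 flavors as pigeonholes.
In the worst case we take at most 33 of each flavor, but all 5 apple, all 2 watermelon, all 24 lemon, all 22 peach, all 7 banana, all 26 lime, and all 16 cherry (fewer than 33), giving 5 + 2 + 24 + 22 + 33 + 7 + 33 + 26 + 16 = 168.
One more candy then forces some flavor to 34, so 168 + 1 = 169.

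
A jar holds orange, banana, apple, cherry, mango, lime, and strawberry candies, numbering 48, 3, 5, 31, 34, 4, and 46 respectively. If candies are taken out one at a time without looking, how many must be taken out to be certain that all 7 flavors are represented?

The hardest flavor to obtain is banana: we could draw every other candy first — 171 − 3 = 168 candies — without a single banana one.
The next draw must be banana, so 168 + 1 = 169.

169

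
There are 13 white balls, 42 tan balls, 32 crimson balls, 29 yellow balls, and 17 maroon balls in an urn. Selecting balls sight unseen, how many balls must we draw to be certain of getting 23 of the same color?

In the worst case we take at most 22 of each color, but all 13 white and all 17 maroon (fewer than 22), giving 13 + 22 + 22 + 22 + 17 = 96.
One more ball then forces some color to 23, so 96 + 1 = 97.

97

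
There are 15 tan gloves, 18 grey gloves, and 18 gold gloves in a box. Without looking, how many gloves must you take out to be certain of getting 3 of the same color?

The worst case takes 2 gloves of each color without reaching 3 of any: 3 × 2 = 6.
The next glove must bring some color to 3, so 6 + 1 = 7.

7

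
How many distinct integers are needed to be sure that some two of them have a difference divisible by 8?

9

Use the pigeonhole principle on residue classes: two integers differ by a multiple of 8 exactly when they share a remainder mod 8.
There are 8 residue classes mod 8, so 8 integers can all lie in distinct classes.
One more integer must repeat a residue, giving a difference divisible by 8. So n = 8 + 1 = 9.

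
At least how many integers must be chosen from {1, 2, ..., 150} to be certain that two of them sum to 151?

Partition {1, …, 150} into 75 pairs: {1,150}, {2,149}, …, {75,76}.
Choosing 75 integers — say the integers 1 through 75 — takes one from each pair and avoids the property.
Choosing 76 forces two into the same pair by pigeonhole, and those sum to 151. So 76.

76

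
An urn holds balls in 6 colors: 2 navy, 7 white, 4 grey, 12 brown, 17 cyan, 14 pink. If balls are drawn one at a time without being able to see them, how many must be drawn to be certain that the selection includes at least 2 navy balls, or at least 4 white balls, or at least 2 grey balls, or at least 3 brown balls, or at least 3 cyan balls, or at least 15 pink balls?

24

The worst case stops just short of every target: 1 navy, 3 white, 1 grey, 2 brown, 2 cyan, 14 pink — 1 + 3 + 1 + 2 + 2 + 14 = 23 balls.
One more ball must push some color to its target, so 23 + 1 = 24.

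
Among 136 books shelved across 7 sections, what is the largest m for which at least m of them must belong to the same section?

The 136 books fall into 7 sections.
If each of the 7 sections held at most 19, the total would be at most 7 × 19 = 133 < 136, a contradiction.
So at least one holds ⌈136/7⌉ = 20.

20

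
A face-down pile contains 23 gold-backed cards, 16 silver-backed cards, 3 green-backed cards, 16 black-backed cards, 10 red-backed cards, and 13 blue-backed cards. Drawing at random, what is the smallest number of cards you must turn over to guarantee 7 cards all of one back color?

34

In the worst case we take at most 6 of each back color, but all 3 green-backed (fewer than 6), giving 6 + 6 + 3 + 6 + 6 + 6 = 33.
One more card then forces some back color to 7, so 33 + 1 = 34.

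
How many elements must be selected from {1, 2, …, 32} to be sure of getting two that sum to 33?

Partition {1, …, 32} into 16 pairs: {1,32}, {2,31}, …, {16,17}.
Choosing 16 integers — say the integers 1 through 16 — takes one from each pair and avoids the property.
Choosing 17 forces two into the same pair by pigeonhole, and those sum to 33. So 17.

17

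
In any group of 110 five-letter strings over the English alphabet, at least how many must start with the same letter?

5

There are 26 possible first letters, which serve as the pigeonholes.
If each of the 26 possible first letters held at most 4, the total would be at most 26 × 4 = 104 < 110, a contradiction.
So at least one holds ⌈110/26⌉ = 5.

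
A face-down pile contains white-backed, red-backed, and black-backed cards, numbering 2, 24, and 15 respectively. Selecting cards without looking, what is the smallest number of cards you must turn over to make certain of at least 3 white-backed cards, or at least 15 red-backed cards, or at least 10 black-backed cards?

26

Each of the 3 back colors has its own threshold; avoid all of them simultaneously.
The worst case stops just short of every target: 2 white-backed, 14 red-backed, 9 black-backed — 2 + 14 + 9 = 25 cards.
One more card must push some back color to its target, so 25 + 1 = 26.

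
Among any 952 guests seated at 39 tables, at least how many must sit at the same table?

25

If each of the 39 tables held at most 24, the total would be at most 39 × 24 = 936 < 952, a contradiction.
So at least one holds ⌈952/39⌉ = 25.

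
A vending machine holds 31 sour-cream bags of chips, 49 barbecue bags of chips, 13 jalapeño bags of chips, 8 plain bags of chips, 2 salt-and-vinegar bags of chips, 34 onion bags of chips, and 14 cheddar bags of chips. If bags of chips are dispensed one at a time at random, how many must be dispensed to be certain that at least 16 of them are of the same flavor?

83

Treat the 7 flavors as pigeonholes.
In the worst case we take at most 15 of each flavor, but all 13 jalapeño, all 8 plain, all 2 salt-and-vinegar, and all 14 cheddar (fewer than 15), giving 15 + 15 + 13 + 8 + 2 + 15 + 14 = 82.
One more bag of chips then forces some flavor to 16, so 82 + 1 = 83.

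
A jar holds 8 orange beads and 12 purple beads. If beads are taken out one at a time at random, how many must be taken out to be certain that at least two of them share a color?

The worst case takes 1 bead of each color without reaching 2 of any: 2 × 1 = 2.
The next bead must bring some color to 2, so 2 + 1 = 3.

3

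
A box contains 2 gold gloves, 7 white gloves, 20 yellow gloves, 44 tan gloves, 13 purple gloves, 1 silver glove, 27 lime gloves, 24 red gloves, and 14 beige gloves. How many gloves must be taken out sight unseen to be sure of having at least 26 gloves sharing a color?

Treat the 9 colors as pigeonholes.
In the worst case we take at most 25 of each color, but all 2 gold, all 7 white, all 20 yellow, all 13 purple, all 1 silver, all 24 red, and all 14 beige (fewer than 25), giving 2 + 7 + 20 + 25 + 13 + 1 + 25 + 24 + 14 = 131.
One more glove then forces some color to 26, so 131 + 1 = 132.

132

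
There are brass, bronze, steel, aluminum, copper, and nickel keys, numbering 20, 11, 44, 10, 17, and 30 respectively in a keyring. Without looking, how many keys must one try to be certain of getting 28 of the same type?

In the worst case we take at most 27 of each type, but all 20 brass, all 11 bronze, all 10 aluminum, and all 17 copper (fewer than 27), giving 20 + 11 + 27 + 10 + 17 + 27 = 112.
One more key then forces some type to 28, so 112 + 1 = 113.

113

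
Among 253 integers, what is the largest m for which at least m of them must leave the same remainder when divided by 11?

23

The 253 integers fall into 11 residue classes modulo 11.
If each of the 11 residue classes modulo 11 held at most 22, the total would be at most 11 × 22 = 242 < 253, a contradiction.
So at least one holds ⌈253/11⌉ = 23.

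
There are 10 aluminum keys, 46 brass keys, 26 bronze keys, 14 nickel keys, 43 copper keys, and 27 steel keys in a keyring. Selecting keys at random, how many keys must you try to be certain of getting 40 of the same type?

In the worst case we take at most 39 of each type, but all 10 aluminum, all 26 bronze, all 14 nickel, and all 27 steel (fewer than 39), giving 10 + 39 + 26 + 14 + 39 + 27 = 155.
One more key then forces some type to 40, so 155 + 1 = 156.

156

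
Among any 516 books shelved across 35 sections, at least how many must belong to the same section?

The 516 books fall into 35 sections.
If each of the 35 sections held at most 14, the total would be at most 35 × 14 = 490 < 516, a contradiction.
So at least one holds ⌈516/35⌉ = 15.

15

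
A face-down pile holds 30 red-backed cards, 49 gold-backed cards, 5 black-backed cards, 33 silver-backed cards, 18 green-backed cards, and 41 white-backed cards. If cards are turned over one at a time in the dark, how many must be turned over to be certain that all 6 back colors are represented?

172

The hardest back color to obtain is black-backed: we could draw every other card first — 176 − 5 = 171 cards — without a single black-backed one.
The next draw must be black-backed, so 171 + 1 = 172.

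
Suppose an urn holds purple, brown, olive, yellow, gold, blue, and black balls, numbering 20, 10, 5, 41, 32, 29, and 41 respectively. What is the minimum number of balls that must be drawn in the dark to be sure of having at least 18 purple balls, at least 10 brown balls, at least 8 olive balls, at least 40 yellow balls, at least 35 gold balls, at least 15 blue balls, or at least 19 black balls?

135

Each of the 7 colors has its own threshold; avoid all of them simultaneously.
The worst case stops just short of every target: 17 purple, 9 brown, all 5 olive, 39 yellow, all 32 gold, 14 blue, 18 black — 17 + 9 + 5 + 39 + 32 + 14 + 18 = 134 balls.
One more ball must push some color to its target, so 134 + 1 = 135.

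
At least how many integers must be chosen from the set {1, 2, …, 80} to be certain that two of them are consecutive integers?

Partition {1, …, 80} into 40 pairs: {1,2}, {3,4}, …, {79,80}.
Choosing 40 integers — say the 40 even numbers 2, 4, …, 80 — takes one from each pair and avoids the property.
Choosing 41 forces two into the same pair by pigeonhole, and those are consecutive. So 41.

41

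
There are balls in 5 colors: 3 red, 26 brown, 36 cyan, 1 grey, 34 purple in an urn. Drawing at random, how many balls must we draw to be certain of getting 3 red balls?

100

To avoid red balls as long as possible, exhaust the other 4 colors first.
The worst case draws every non-red ball first: 26 + 36 + 1 + 34 = 97.
The next 3 draws are then forced to be red, giving 97 + 3 = 100.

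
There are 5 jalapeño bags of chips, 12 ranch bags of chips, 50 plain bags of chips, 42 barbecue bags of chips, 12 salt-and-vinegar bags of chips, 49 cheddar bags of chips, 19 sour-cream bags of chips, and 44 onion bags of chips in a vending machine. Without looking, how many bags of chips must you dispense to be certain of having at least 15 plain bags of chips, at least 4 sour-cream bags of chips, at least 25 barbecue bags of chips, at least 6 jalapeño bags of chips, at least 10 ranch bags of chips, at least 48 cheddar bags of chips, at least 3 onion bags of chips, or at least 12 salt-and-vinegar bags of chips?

The worst case stops just short of every target: 5 jalapeño, 9 ranch, 14 plain, 24 barbecue, 11 salt-and-vinegar, 47 cheddar, 3 sour-cream, 2 onion — 5 + 9 + 14 + 24 + 11 + 47 + 3 + 2 = 115 bags of chips.
One more bag of chips must push some flavor to its target, so 115 + 1 = 116.

116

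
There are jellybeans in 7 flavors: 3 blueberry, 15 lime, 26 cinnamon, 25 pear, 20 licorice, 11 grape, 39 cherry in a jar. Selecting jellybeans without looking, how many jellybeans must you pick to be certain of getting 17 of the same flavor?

94

In the worst case we take at most 16 of each flavor, but all 3 blueberry, all 15 lime, and all 11 grape (fewer than 16), giving 3 + 15 + 16 + 16 + 16 + 11 + 16 = 93.
One more jellybean then forces some flavor to 17, so 93 + 1 = 94.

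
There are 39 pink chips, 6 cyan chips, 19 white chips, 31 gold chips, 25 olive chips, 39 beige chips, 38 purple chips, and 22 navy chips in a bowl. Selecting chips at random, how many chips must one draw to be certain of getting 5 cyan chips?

218

To avoid cyan chips as long as possible, exhaust the other 7 colors first.
The worst case draws every non-cyan chip first: 39 + 19 + 31 + 25 + 39 + 38 + 22 = 213.
The next 5 draws are then forced to be cyan, giving 213 + 5 = 218.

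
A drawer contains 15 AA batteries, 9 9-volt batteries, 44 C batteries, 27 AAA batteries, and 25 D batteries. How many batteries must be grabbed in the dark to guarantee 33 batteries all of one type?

Treat the 5 types as pigeonholes.
In the worst case we take at most 32 of each type, but all 15 AA, all 9 9-volt, all 27 AAA, and all 25 D (fewer than 32), giving 15 + 9 + 32 + 27 + 25 = 108.
One more battery then forces some type to 33, so 108 + 1 = 109.

109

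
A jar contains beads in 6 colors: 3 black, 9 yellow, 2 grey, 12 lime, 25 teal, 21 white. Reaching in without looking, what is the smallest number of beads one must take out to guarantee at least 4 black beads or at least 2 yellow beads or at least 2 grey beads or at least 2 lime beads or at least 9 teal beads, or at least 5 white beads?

19

The worst case stops just short of every target: 3 black, 1 yellow, 1 grey, 1 lime, 8 teal, 4 white — 3 + 1 + 1 + 1 + 8 + 4 = 18 beads.
One more bead must push some color to its target, so 18 + 1 = 19.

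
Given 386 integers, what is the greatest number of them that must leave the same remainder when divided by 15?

26

The 386 integers fall into 15 residue classes modulo 15.
If each of the 15 residue classes modulo 15 held at most 25, the total would be at most 15 × 25 = 375 < 386, a contradiction.
So at least one holds ⌈386/15⌉ = 26.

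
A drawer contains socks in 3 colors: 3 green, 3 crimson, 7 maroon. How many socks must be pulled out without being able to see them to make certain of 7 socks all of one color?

In the worst case we take at most 6 of each color, but all 3 green and all 3 crimson (fewer than 6), giving 3 + 3 + 6 = 12.
One more sock then forces some color to 7, so 12 + 1 = 13.

13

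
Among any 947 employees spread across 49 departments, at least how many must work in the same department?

The 947 employees fall into 49 departments.
If each of the 49 departments held at most 19, the total would be at most 49 × 19 = 931 < 947, a contradiction.
So at least one holds ⌈947/49⌉ = 20.

20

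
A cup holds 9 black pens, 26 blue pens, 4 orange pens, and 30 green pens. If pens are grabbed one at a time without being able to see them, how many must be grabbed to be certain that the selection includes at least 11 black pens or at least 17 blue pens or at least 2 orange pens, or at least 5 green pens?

31

Each of the 4 ink colors has its own threshold; avoid all of them simultaneously.
The worst case stops just short of every target: all 9 black, 16 blue, 1 orange, 4 green — 9 + 16 + 1 + 4 = 30 pens.
One more pen must push some ink color to its target, so 30 + 1 = 31.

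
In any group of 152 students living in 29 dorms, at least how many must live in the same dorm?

6

The 152 students fall into 29 dorms.
If each of the 29 dorms held at most 5, the total would be at most 29 × 5 = 145 < 152, a contradiction.
So at least one holds ⌈152/29⌉ = 6.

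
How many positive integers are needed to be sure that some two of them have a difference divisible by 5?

6

Use the pigeonhole principle on residue classes: two integers differ by a multiple of 5 exactly when they share a remainder mod 5.
There are 5 residue classes mod 5, so 5 integers can all lie in distinct classes.
One more integer must repeat a residue, giving a difference divisible by 5. So n = 5 + 1 = 6.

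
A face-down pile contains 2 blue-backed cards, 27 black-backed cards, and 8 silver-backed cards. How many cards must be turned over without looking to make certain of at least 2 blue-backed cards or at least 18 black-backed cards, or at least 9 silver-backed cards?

27

The worst case stops just short of every target: 1 blue-backed, 17 black-backed, 8 silver-backed — 1 + 17 + 8 = 26 cards.
One more card must push some back color to its target, so 26 + 1 = 27.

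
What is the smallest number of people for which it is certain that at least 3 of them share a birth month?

There are 12 months of the year acting as pigeonholes.
With 12 × 2 = 24 people we could place exactly 2 in each, with no class reaching 3.
One more forces some class to hold 3, so 24 + 1 = 25.

25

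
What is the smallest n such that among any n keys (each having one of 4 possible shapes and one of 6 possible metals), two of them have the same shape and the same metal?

There are 4 × 6 = 24 (shape, metal) combinations acting as pigeonholes.
With 24 keys we could place one in each, avoiding any repeat.
One more forces some (shape, metal) pair to hold 2, so 24 + 1 = 25.

25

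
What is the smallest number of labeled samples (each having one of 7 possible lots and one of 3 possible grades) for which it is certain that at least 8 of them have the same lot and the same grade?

148

There are 7 × 3 = 21 (lot, grade) combinations acting as pigeonholes.
With 21 × 7 = 147 labeled samples we could place exactly 7 in each, with no (lot, grade) pair reaching 8.
One more forces some (lot, grade) pair to hold 8, so 147 + 1 = 148.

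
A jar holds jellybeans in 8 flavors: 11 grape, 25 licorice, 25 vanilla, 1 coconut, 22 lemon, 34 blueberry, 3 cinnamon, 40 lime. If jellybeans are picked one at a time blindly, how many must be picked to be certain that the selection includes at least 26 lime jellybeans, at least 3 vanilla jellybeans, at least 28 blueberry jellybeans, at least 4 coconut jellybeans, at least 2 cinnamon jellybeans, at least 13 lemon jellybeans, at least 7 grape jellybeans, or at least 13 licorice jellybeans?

Each of the 8 flavors has its own threshold; avoid all of them simultaneously.
The worst case stops just short of every target: 6 grape, 12 licorice, 2 vanilla, all 1 coconut, 12 lemon, 27 blueberry, 1 cinnamon, 25 lime — 6 + 12 + 2 + 1 + 12 + 27 + 1 + 25 = 86 jellybeans.
One more jellybean must push some flavor to its target, so 86 + 1 = 87.

87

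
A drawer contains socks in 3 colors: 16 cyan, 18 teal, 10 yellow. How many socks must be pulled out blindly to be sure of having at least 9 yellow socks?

43

To avoid yellow socks as long as possible, exhaust the other 2 colors first.
The worst case draws every non-yellow sock first: 16 + 18 = 34.
The next 9 draws are then forced to be yellow, giving 34 + 9 = 43.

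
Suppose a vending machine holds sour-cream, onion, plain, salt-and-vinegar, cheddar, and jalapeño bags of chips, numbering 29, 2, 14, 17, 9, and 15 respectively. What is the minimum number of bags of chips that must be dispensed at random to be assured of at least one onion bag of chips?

The worst case draws every non-onion bag of chips first: 29 + 14 + 17 + 9 + 15 = 84.
The next draw is then forced to be onion, giving 84 + 1 = 85.

85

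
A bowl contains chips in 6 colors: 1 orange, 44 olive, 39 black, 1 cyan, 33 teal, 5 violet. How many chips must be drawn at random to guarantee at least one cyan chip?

To avoid cyan chips as long as possible, exhaust the other 5 colors first.
The worst case draws every non-cyan chip first: 1 + 44 + 39 + 33 + 5 = 122.
The next draw is then forced to be cyan, giving 122 + 1 = 123.

123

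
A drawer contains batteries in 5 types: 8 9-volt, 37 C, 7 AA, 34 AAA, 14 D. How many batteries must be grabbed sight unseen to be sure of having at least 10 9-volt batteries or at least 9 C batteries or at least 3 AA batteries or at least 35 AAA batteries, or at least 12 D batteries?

64

The worst case stops just short of every target: all 8 9-volt, 8 C, 2 AA, 34 AAA, 11 D — 8 + 8 + 2 + 34 + 11 = 63 batteries.
One more battery must push some type to its target, so 63 + 1 = 64.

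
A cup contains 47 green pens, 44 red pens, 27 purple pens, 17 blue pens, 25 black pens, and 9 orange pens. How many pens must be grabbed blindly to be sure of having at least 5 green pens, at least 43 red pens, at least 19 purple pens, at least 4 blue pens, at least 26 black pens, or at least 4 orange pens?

96

The worst case stops just short of every target: 4 green, 42 red, 18 purple, 3 blue, 25 black, 3 orange — 4 + 42 + 18 + 3 + 25 + 3 = 95 pens.
One more pen must push some ink color to its target, so 95 + 1 = 96.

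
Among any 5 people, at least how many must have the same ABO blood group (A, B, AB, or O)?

2

There are 4 ABO blood groups, which serve as the pigeonholes.
If each of the 4 ABO blood groups held at most 1, the total would be at most 4 × 1 = 4 < 5, a contradiction.
So at least one holds ⌈5/4⌉ = 2.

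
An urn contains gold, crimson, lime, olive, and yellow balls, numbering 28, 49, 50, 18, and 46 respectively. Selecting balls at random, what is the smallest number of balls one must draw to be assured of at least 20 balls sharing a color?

95

Treat the 5 colors as pigeonholes.
In the worst case we take at most 19 of each color, but all 18 olive (fewer than 19), giving 19 + 19 + 19 + 18 + 19 = 94.
One more ball then forces some color to 20, so 94 + 1 = 95.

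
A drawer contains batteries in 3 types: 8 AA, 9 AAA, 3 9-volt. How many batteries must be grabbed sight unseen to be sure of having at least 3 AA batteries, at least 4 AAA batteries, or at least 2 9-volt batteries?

The worst case stops just short of every target: 2 AA, 3 AAA, 1 9-volt — 2 + 3 + 1 = 6 batteries.
One more battery must push some type to its target, so 6 + 1 = 7.

7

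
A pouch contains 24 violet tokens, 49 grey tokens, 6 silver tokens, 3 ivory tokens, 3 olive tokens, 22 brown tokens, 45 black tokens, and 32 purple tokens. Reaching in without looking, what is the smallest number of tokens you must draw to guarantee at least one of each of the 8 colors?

182

The hardest color to obtain is ivory: we could draw every other token first — 184 − 3 = 181 tokens — without a single ivory one.
The next draw must be ivory, so 181 + 1 = 182.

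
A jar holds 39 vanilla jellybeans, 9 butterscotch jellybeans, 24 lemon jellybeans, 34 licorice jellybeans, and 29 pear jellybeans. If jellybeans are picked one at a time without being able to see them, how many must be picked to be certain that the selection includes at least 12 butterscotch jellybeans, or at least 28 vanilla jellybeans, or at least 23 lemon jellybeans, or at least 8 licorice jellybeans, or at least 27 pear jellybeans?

92

Each of the 5 flavors has its own threshold; avoid all of them simultaneously.
The worst case stops just short of every target: 27 vanilla, all 9 butterscotch, 22 lemon, 7 licorice, 26 pear — 27 + 9 + 22 + 7 + 26 = 91 jellybeans.
One more jellybean must push some flavor to its target, so 91 + 1 = 92.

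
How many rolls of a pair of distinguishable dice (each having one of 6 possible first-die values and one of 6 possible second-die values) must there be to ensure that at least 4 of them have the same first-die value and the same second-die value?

There are 6 × 6 = 36 (first-die value, second-die value) combinations acting as pigeonholes.
With 36 × 3 = 108 rolls of a pair of distinguishable dice we could place exactly 3 in each, with no (first-die value, second-die value) pair reaching 4.
One more forces some (first-die value, second-die value) pair to hold 4, so 108 + 1 = 109.

109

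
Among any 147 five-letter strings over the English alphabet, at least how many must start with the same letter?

The 147 five-letter strings over the English alphabet fall into 26 possible first letters.
If each of the 26 possible first letters held at most 5, the total would be at most 26 × 5 = 130 < 147, a contradiction.
So at least one holds ⌈147/26⌉ = 6.

6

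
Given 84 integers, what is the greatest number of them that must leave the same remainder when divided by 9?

10

The 84 integers fall into 9 residue classes modulo 9.
If each of the 9 residue classes modulo 9 held at most 9, the total would be at most 9 × 9 = 81 < 84, a contradiction.
So at least one holds ⌈84/9⌉ = 10.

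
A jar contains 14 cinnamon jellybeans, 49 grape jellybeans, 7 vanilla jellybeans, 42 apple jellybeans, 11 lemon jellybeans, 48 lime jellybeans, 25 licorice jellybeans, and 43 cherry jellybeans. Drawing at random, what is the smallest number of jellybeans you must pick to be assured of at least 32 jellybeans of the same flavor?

In the worst case we take at most 31 of each flavor, but all 14 cinnamon, all 7 vanilla, all 11 lemon, and all 25 licorice (fewer than 31), giving 14 + 31 + 7 + 31 + 11 + 31 + 25 + 31 = 181.
One more jellybean then forces some flavor to 32, so 181 + 1 = 182.

182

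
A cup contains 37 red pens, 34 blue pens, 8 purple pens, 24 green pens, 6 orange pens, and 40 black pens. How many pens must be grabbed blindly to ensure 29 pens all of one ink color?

Treat the 6 ink colors as pigeonholes.
In the worst case we take at most 28 of each ink color, but all 8 purple, all 24 green, and all 6 orange (fewer than 28), giving 28 + 28 + 8 + 24 + 6 + 28 = 122.
One more pen then forces some ink color to 29, so 122 + 1 = 123.

123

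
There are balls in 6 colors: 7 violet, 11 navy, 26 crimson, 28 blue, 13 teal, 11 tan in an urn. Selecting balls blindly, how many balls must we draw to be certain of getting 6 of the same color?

The worst case takes 5 balls of each color without reaching 6 of any: 6 × 5 = 30.
The next ball must bring some color to 6, so 30 + 1 = 31.

31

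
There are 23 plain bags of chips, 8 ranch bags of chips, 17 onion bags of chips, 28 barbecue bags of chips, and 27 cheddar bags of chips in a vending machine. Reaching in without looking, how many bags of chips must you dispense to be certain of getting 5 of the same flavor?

The worst case takes 4 bags of chips of each flavor without reaching 5 of any: 5 × 4 = 20.
The next bag of chips must bring some flavor to 5, so 20 + 1 = 21.

21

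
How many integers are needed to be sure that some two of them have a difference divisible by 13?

14

Use the pigeonhole principle on residue classes: two integers differ by a multiple of 13 exactly when they share a remainder mod 13.
There are 13 residue classes mod 13, so 13 integers can all lie in distinct classes.
One more integer must repeat a residue, giving a difference divisible by 13. So n = 13 + 1 = 14.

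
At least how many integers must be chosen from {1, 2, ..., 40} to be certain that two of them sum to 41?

21

Partition {1, …, 40} into 20 pairs: {1,40}, {2,39}, …, {20,21}.
Choosing 20 integers — say the integers 1 through 20 — takes one from each pair and avoids the property.
Choosing 21 forces two into the same pair by pigeonhole, and those sum to 41. So 21.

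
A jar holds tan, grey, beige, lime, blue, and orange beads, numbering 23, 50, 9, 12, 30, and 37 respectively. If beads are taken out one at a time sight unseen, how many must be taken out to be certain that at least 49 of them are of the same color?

In the worst case we take at most 48 of each color, but all 23 tan, all 9 beige, all 12 lime, all 30 blue, and all 37 orange (fewer than 48), giving 23 + 48 + 9 + 12 + 30 + 37 = 159.
One more bead then forces some color to 49, so 159 + 1 = 160.

160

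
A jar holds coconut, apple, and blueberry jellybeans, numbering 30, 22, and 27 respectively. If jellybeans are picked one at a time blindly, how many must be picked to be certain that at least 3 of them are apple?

60

To avoid apple jellybeans as long as possible, exhaust the other 2 flavors first.
The worst case draws every non-apple jellybean first: 30 + 27 = 57.
The next 3 draws are then forced to be apple, giving 57 + 3 = 60.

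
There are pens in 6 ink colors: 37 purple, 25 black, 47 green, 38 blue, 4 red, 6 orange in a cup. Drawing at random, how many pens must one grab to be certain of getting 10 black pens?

142

To avoid black pens as long as possible, exhaust the other 5 ink colors first.
The worst case draws every non-black pen first: 37 + 47 + 38 + 4 + 6 = 132.
The next 10 draws are then forced to be black, giving 132 + 10 = 142.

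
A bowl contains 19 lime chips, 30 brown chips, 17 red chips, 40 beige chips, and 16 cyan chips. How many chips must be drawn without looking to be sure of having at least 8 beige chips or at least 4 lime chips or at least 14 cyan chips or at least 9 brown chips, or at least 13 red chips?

44

The worst case stops just short of every target: 3 lime, 8 brown, 12 red, 7 beige, 13 cyan — 3 + 8 + 12 + 7 + 13 = 43 chips.
One more chip must push some color to its target, so 43 + 1 = 44.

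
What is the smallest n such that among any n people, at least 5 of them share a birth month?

49

There are 12 months of the year acting as pigeonholes.
With 12 × 4 = 48 people we could place exactly 4 in each, with no class reaching 5.
One more forces some class to hold 5, so 48 + 1 = 49.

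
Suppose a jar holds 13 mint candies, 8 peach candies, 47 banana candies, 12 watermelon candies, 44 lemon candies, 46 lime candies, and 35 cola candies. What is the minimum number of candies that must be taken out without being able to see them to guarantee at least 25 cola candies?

195

The worst case draws every non-cola candy first: 13 + 8 + 47 + 12 + 44 + 46 = 170.
The next 25 draws are then forced to be cola, giving 170 + 25 = 195.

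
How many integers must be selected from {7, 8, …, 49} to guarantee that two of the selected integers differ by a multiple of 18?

Group the integers by remainder mod 18; there are 18 residue classes, each nonempty in this range.
Choosing one from each class (18 integers) avoids any shared remainder.
One more choice must repeat a class, so two differ by a multiple of 18. Hence 18 + 1 = 19.

19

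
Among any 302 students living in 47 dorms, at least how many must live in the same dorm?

7

If each of the 47 dorms held at most 6, the total would be at most 47 × 6 = 282 < 302, a contradiction.
So at least one holds ⌈302/47⌉ = 7.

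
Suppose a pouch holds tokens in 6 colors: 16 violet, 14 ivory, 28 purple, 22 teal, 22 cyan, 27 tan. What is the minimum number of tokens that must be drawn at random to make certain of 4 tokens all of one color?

19

The worst case takes 3 tokens of each color without reaching 4 of any: 6 × 3 = 18.
The next token must bring some color to 4, so 18 + 1 = 19.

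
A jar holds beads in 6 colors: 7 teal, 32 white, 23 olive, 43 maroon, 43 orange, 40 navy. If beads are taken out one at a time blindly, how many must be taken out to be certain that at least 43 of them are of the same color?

187

In the worst case we take at most 42 of each color, but all 7 teal, all 32 white, all 23 olive, and all 40 navy (fewer than 42), giving 7 + 32 + 23 + 42 + 42 + 40 = 186.
One more bead then forces some color to 43, so 186 + 1 = 187.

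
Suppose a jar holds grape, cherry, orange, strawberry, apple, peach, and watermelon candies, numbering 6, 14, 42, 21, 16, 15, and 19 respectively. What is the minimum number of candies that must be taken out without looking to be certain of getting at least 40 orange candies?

To avoid orange candies as long as possible, exhaust the other 6 flavors first.
The worst case draws every non-orange candy first: 6 + 14 + 21 + 16 + 15 + 19 = 91.
The next 40 draws are then forced to be orange, giving 91 + 40 = 131.

131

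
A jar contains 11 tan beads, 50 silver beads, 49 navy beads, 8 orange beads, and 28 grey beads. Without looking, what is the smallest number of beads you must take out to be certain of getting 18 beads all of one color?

71

In the worst case we take at most 17 of each color, but all 11 tan and all 8 orange (fewer than 17), giving 11 + 17 + 17 + 8 + 17 = 70.
One more bead then forces some color to 18, so 70 + 1 = 71.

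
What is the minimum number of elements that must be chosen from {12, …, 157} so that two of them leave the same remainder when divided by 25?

Group the integers by remainder mod 25; there are 25 residue classes, each nonempty in this range.
Choosing one from each class (25 integers) avoids any shared remainder.
One more choice must repeat a class, so two differ by a multiple of 25. Hence 25 + 1 = 26.

26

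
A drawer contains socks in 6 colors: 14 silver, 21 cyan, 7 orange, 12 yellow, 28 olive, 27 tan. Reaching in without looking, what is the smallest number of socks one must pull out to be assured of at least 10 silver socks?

105

The worst case draws every non-silver sock first: 21 + 7 + 12 + 28 + 27 = 95.
The next 10 draws are then forced to be silver, giving 95 + 10 = 105.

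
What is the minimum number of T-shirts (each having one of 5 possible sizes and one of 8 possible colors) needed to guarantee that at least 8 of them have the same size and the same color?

There are 5 × 8 = 40 (size, color) combinations acting as pigeonholes.
With 40 × 7 = 280 T-shirts we could place exactly 7 in each, with no (size, color) pair reaching 8.
One more forces some (size, color) pair to hold 8, so 280 + 1 = 281.

281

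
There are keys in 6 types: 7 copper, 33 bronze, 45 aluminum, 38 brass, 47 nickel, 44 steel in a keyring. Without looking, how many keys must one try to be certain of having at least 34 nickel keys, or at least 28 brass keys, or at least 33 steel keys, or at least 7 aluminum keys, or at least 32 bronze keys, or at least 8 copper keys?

Each of the 6 types has its own threshold; avoid all of them simultaneously.
The worst case stops just short of every target: 7 copper, 31 bronze, 6 aluminum, 27 brass, 33 nickel, 32 steel — 7 + 31 + 6 + 27 + 33 + 32 = 136 keys.
One more key must push some type to its target, so 136 + 1 = 137.

137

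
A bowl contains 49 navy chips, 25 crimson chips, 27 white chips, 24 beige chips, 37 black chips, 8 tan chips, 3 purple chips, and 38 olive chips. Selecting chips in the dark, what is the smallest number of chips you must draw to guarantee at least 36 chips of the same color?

Treat the 8 colors as pigeonholes.
In the worst case we take at most 35 of each color, but all 25 crimson, all 27 white, all 24 beige, all 8 tan, and all 3 purple (fewer than 35), giving 35 + 25 + 27 + 24 + 35 + 8 + 3 + 35 = 192.
One more chip then forces some color to 36, so 192 + 1 = 193.

193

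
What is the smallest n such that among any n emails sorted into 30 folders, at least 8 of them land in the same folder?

211

There are 30 folders acting as pigeonholes.
With 30 × 7 = 210 emails we could place exactly 7 in each, with no class reaching 8.
One more forces some class to hold 8, so 210 + 1 = 211.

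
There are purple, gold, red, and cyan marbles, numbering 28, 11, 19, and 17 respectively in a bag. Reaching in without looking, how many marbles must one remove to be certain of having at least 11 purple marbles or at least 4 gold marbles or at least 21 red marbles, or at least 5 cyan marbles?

37

Each of the 4 colors has its own threshold; avoid all of them simultaneously.
The worst case stops just short of every target: 10 purple, 3 gold, all 19 red, 4 cyan — 10 + 3 + 19 + 4 = 36 marbles.
One more marble must push some color to its target, so 36 + 1 = 37.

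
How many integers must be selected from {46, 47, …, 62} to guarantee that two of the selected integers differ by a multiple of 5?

6

Use the pigeonhole principle on residue classes: group the integers by remainder mod 5; there are 5 residue classes, each nonempty in this range.
Choosing one from each class (5 integers) avoids any shared remainder.
One more choice must repeat a class, so two differ by a multiple of 5. Hence 5 + 1 = 6.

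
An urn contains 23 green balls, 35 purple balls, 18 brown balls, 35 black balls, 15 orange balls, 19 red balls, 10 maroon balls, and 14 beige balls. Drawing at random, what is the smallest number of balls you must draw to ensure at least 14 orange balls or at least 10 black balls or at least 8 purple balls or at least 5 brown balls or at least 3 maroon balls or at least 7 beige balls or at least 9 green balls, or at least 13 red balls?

62

The worst case stops just short of every target: 8 green, 7 purple, 4 brown, 9 black, 13 orange, 12 red, 2 maroon, 6 beige — 8 + 7 + 4 + 9 + 13 + 12 + 2 + 6 = 61 balls.
One more ball must push some color to its target, so 61 + 1 = 62.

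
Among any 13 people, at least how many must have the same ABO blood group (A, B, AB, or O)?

4

The 13 people fall into 4 ABO blood groups.
If each of the 4 ABO blood groups held at most 3, the total would be at most 4 × 3 = 12 < 13, a contradiction.
So at least one holds ⌈13/4⌉ = 4.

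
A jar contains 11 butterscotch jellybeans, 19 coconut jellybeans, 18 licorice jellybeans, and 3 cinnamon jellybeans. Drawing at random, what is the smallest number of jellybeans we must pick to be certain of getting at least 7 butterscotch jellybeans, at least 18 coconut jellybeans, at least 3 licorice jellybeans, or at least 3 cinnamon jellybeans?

The worst case stops just short of every target: 6 butterscotch, 17 coconut, 2 licorice, 2 cinnamon — 6 + 17 + 2 + 2 = 27 jellybeans.
One more jellybean must push some flavor to its target, so 27 + 1 = 28.

28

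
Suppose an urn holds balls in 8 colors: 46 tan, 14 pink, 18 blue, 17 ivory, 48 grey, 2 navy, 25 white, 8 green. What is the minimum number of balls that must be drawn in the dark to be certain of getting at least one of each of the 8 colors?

177

The hardest color to obtain is navy: we could draw every other ball first — 178 − 2 = 176 balls — without a single navy one.
The next draw must be navy, so 176 + 1 = 177.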